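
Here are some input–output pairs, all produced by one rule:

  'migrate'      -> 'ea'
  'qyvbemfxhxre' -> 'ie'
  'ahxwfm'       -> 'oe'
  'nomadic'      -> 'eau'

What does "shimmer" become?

The rule is to shift every letter 8 places backward in the alphabet (wrapping around), then keep only the vowels.
"shimmer" → "aee".

aee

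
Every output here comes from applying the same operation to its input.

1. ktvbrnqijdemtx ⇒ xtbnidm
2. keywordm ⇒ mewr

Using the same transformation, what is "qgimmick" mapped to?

Each output is the input with this applied: move the last character to the front, then keep every other character starting from the first (positions 1st, 3rd, 5th, ...).
For "qgimmick" the result is "kgmi".

kgmi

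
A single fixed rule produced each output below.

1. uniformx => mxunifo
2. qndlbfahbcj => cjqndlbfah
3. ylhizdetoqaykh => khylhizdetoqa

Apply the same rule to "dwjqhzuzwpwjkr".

In each case the input is transformed by: move the last 2 characters to the front (rotate right by 2), then delete the last character.
Working it through for "dwjqhzuzwpwjkr": intermediate "krdwjqhzuzwpwj", final "krdwjqhzuzwpw".

krdwjqhzuzwpw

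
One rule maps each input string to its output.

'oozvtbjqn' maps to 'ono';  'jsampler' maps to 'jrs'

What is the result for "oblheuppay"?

oyb

In each case the input is transformed by: take characters alternately from the front and the back (1st, last, 2nd, 2nd-last, ...), then keep only the first 3 characters.
"oblheuppay" → "oybalphpeu" → "oyb".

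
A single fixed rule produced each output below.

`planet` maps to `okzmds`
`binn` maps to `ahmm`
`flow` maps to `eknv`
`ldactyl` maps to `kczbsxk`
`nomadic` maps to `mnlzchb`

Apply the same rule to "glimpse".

Each output is the input with this applied: shift every letter 1 place backward in the alphabet (wrapping around).
On "glimpse" that produces "fkhlord".

fkhlord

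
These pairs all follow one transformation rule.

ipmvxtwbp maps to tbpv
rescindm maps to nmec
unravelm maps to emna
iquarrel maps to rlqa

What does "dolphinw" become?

iwop

Looking at the pairs, the operation is to keep every other character starting from the second (positions 2nd, 4th, 6th, ...), then swap the front and back halves of the string.
Working it through for "dolphinw": intermediate "opiw", final "iwop".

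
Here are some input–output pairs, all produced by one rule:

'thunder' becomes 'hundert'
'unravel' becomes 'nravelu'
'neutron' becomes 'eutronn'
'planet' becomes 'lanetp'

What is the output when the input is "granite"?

Each output is the input with this applied: move the first character to the end.
Applying that to "granite" gives "raniteg".

raniteg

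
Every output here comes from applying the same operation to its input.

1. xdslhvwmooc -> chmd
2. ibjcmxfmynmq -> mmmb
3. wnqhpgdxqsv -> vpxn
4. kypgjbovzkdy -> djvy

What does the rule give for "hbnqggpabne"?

Each output is the input with this applied: keep one character in every 3, starting at position 2 (positions 2nd, 5th, 8th, ...), then swap the first and last characters.
So "hbnqggpabne" becomes "egab".

egab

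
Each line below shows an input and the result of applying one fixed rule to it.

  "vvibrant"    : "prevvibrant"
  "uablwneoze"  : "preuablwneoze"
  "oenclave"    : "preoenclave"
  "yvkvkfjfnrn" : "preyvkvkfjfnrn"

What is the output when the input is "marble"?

premarble

The pattern: prepend "pre".
Doing the same to "marble": "premarble".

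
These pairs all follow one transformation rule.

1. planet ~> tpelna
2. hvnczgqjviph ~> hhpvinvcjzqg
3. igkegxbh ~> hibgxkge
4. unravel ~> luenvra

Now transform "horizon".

Rule — reverse the string, then take characters alternately from the front and the back (1st, last, 2nd, 2nd-last, ...).
Applying that to "horizon" gives "nhoozri".

nhoozri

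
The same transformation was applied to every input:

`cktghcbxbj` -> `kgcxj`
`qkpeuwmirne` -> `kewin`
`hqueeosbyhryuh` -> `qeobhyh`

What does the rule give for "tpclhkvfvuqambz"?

plkfuab

The transformation: keep every other character starting from the second (positions 2nd, 4th, 6th, ...).
For "tpclhkvfvuqambz" the result is "plkfuab".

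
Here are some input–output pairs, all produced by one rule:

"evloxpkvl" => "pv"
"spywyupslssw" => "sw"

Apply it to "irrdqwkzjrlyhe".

Rule — keep every other character starting from the second (positions 2nd, 4th, 6th, ...), then keep only the last 2 characters.
For "irrdqwkzjrlyhe", step one produces "rdwzrye"; step two turns that into "ye".

ye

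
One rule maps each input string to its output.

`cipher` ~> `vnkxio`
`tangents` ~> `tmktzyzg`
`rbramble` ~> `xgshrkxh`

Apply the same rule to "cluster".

The pattern: shift every letter 6 places forward in the alphabet (wrapping around), then move the first 2 characters to the end (rotate left by 2).
On "cluster" that produces "ayzkxir".
(Check on "tangents": → "zgtmktzy" → "tmktzyzg" ✓)

ayzkxir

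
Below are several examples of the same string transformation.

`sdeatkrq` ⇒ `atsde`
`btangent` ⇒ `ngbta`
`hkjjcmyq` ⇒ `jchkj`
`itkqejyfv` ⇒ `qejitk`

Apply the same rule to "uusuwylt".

The transformation: delete the last 3 characters, then move the first 3 characters to the end (rotate left by 3).
Working it through for "uusuwylt": intermediate "uusuw", final "uwuus".
(Check on "sdeatkrq": → "sdeat" → "atsde" ✓)

uwuus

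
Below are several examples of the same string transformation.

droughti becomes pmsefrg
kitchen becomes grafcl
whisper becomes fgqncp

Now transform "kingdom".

The pattern: delete the first character, then shift every letter 2 places backward in the alphabet (wrapping around).
For "kingdom", step one produces "ingdom"; step two turns that into "glebmk".

glebmk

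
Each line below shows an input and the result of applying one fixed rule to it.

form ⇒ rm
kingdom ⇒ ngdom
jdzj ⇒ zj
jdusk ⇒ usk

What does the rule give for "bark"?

In each case the input is transformed by: delete the first 2 characters.
On "bark" that produces "rk".

rk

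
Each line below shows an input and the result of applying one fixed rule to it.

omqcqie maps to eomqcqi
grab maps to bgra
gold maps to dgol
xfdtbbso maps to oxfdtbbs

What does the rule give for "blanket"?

The rule is to move the last character to the front.
On "blanket" that produces "tblanke".

tblanke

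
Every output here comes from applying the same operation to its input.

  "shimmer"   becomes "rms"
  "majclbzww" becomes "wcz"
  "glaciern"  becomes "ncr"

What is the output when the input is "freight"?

Looking at the pairs, the operation is to swap the first and last characters, then keep one character in every 3, starting at position 1 (positions 1st, 4th, 7th, ...).
On "freight": the first step gives "treighf", and the second then gives "tif".

tif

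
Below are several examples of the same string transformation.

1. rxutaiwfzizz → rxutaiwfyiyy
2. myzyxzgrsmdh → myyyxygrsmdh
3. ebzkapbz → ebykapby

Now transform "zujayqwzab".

yujayqwyab

The pattern: replace every "z" with "y".
"zujayqwzab" → "yujayqwyab".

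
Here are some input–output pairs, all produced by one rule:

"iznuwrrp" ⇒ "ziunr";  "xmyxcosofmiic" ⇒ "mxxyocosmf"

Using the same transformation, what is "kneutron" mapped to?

The transformation: swap each adjacent pair of characters (1↔2, 3↔4, ...), then delete the last 3 characters.
"kneutron" → "nkuertno" → "nkuer".

nkuer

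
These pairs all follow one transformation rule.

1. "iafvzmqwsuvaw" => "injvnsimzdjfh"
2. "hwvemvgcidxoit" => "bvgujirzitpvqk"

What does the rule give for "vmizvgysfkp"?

What's happening: shift every letter 13 places forward in the alphabet (wrapping around) — i.e. ROT13, then move the last 3 characters to the front (rotate right by 3).
For "vmizvgysfkp", step one produces "izvmitlfsxc"; step two turns that into "sxcizvmitlf".

sxcizvmitlf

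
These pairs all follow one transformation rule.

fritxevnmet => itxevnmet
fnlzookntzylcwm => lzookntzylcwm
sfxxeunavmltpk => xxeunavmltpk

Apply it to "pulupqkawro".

lupqkawro

Rule — delete the first 2 characters.
For "pulupqkawro" the result is "lupqkawro".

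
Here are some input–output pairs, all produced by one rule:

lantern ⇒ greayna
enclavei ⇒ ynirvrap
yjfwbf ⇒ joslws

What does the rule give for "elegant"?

What's happening: shift every letter 13 places forward in the alphabet (wrapping around) — i.e. ROT13, then move the first 3 characters to the end (rotate left by 3).
Starting from "elegant": after the first operation, "ryrtnag"; after the second, "tnagryr".

tnagryr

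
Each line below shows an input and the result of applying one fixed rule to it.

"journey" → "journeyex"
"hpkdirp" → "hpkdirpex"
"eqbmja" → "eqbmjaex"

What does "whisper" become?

The pattern: append "ex".
Applying that to "whisper" gives "whisperex".

whisperex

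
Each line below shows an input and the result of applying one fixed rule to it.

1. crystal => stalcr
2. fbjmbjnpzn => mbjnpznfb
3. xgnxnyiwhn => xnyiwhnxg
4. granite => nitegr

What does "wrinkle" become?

Rule — move the first 3 characters to the end (rotate left by 3), then delete the last character.
On "wrinkle": the first step gives "nklewri", and the second then gives "nklewr".
(Check on "xgnxnyiwhn": → "xnyiwhnxgn" → "xnyiwhnxg" ✓)

nklewr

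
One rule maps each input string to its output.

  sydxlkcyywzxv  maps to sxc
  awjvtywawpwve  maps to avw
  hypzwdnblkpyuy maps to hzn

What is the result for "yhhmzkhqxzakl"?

The pattern: keep one character in every 3, starting at position 1 (positions 1st, 4th, 7th, ...), then keep only the first 3 characters.
For "yhhmzkhqxzakl" the result is "ymh".

ymh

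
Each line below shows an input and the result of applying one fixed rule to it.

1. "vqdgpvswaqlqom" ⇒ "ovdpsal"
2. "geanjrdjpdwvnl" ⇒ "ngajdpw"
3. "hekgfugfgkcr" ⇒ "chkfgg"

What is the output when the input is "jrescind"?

njec

In each case the input is transformed by: move the last 2 characters to the front (rotate right by 2), then keep every other character starting from the first (positions 1st, 3rd, 5th, ...).
Doing the same to "jrescind": "njec".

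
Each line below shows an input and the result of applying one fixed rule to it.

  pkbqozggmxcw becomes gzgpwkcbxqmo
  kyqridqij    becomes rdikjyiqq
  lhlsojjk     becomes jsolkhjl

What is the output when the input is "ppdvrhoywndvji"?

woypipjdvvdrnh

Looking at the pairs, the operation is to take characters alternately from the front and the back (1st, last, 2nd, 2nd-last, ...), then move the last 3 characters to the front (rotate right by 3).
On "ppdvrhoywndvji": the first step gives "pipjdvvdrnhwoy", and the second then gives "woypipjdvvdrnh".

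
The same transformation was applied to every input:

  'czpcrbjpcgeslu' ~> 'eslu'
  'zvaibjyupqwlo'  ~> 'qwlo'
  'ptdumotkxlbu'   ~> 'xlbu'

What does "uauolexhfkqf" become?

The transformation: keep only the last 4 characters.
"uauolexhfkqf" → "fkqf".

fkqf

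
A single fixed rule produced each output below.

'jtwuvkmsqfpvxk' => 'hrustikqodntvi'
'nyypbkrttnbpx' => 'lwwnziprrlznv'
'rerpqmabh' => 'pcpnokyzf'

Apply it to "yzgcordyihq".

wxeampbwgfo

The transformation: shift every letter 2 places backward in the alphabet (wrapping around).
On "yzgcordyihq" that produces "wxeampbwgfo".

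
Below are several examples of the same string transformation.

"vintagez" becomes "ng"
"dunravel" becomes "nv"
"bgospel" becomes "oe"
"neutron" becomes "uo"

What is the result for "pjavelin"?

al

The rule is to keep one character in every 3, starting at position 3 (positions 3rd, 6th, 9th, ...).
So "pjavelin" becomes "al".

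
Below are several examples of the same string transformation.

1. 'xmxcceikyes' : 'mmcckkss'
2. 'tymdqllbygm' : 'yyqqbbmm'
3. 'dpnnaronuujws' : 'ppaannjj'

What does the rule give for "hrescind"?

rrccdd

What's happening: keep one character in every 3, starting at position 2 (positions 2nd, 5th, 8th, ...), then double every character.
For "hrescind", step one produces "rcd"; step two turns that into "rrccdd".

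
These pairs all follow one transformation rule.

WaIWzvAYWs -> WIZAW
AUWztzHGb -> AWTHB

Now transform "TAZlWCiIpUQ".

The rule is to keep every other character starting from the first (positions 1st, 3rd, 5th, ...), then convert every letter to uppercase.
For "TAZlWCiIpUQ", step one produces "TZWipQ"; step two turns that into "TZWIPQ".

TZWIPQ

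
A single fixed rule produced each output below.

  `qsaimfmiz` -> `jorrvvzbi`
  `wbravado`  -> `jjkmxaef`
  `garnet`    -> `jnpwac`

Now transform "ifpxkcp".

lortyyg

Looking at the pairs, the operation is to sort the characters into alphabetical order, then shift every letter 9 places forward in the alphabet (wrapping around).
Applying that to "ifpxkcp" gives "lortyyg".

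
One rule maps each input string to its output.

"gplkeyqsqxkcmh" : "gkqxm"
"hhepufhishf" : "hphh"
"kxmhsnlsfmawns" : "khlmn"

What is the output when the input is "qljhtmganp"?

qhgp

In each case the input is transformed by: keep one character in every 3, starting at position 1 (positions 1st, 4th, 7th, ...).
So "qljhtmganp" becomes "qhgp".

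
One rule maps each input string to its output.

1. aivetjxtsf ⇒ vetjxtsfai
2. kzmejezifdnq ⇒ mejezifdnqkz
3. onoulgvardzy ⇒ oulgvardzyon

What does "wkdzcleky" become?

Each output is the input with this applied: move the first 2 characters to the end (rotate left by 2).
Doing the same to "wkdzcleky": "dzclekywk".

dzclekywk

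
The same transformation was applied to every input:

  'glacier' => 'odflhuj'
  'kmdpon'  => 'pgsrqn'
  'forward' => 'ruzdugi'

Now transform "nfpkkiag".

The pattern: move the first character to the end, then shift every letter 3 places forward in the alphabet (wrapping around).
"nfpkkiag" → "fpkkiagn" → "isnnldjq".

isnnldjq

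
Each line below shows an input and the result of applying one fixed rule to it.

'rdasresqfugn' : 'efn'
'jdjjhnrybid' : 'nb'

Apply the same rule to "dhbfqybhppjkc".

Each output is the input with this applied: delete the first 3 characters, then keep one character in every 3, starting at position 3 (positions 3rd, 6th, 9th, ...).
Working it through for "dhbfqybhppjkc": intermediate "fqybhppjkc", final "ypk".

ypk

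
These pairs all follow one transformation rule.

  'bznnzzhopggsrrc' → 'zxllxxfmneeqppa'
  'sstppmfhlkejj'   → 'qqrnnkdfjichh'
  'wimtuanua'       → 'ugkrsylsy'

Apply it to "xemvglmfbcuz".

vcktejkdzasx

The pattern: shift every letter 2 places backward in the alphabet (wrapping around).
For "xemvglmfbcuz" the result is "vcktejkdzasx".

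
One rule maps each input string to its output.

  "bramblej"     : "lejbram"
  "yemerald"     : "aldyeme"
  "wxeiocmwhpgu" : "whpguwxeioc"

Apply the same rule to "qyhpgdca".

dcaqyhp

The rule is to swap the front and back halves of the string, then delete the first character.
Starting from "qyhpgdca": after the first operation, "gdcaqyhp"; after the second, "dcaqyhp".
(Check on "wxeiocmwhpgu": → "mwhpguwxeioc" → "whpguwxeioc" ✓)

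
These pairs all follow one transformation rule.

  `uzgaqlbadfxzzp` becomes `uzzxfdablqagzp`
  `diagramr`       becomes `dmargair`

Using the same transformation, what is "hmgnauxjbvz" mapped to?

hvbjxuangmz

Rule — reverse the string, then swap the first and last characters.
Applying both steps to "hmgnauxjbvz": "zvbjxuangmh", then "hvbjxuangmz".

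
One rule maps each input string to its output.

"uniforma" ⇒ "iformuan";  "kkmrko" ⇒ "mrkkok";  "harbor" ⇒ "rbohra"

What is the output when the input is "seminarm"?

minarsme

In each case the input is transformed by: swap the first and last characters, then move the first 2 characters to the end (rotate left by 2).
For "seminarm", step one produces "meminars"; step two turns that into "minarsme".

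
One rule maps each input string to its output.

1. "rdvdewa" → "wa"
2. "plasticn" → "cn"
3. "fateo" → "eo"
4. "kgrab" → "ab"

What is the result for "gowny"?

Each output is the input with this applied: keep only the last 2 characters.
So "gowny" becomes "ny".

ny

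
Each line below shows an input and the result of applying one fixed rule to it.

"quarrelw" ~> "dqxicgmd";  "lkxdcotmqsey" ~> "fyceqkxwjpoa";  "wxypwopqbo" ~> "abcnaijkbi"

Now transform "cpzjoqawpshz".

In each case the input is transformed by: swap the front and back halves of the string, then shift every letter 12 places forward in the alphabet (wrapping around).
Working it through for "cpzjoqawpshz": intermediate "awpshzcpzjoq", final "mibetloblvac".

mibetloblvac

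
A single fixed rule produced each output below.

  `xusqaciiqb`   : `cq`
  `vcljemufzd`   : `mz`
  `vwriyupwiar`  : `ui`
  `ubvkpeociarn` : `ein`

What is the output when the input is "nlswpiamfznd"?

ifd

Looking at the pairs, the operation is to keep one character in every 3, starting at position 3 (positions 3rd, 6th, 9th, ...), then delete the first character.
"nlswpiamfznd" → "sifd" → "ifd".
(Check on "ubvkpeociarn": → "vein" → "ein" ✓)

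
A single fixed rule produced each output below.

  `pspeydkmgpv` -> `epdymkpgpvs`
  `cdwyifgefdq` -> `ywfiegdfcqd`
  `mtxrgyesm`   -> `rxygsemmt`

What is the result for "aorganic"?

In each case the input is transformed by: move the first 2 characters to the end (rotate left by 2), then swap each adjacent pair of characters (1↔2, 3↔4, ...).
Applying both steps to "aorganic": "rganicao", then "grnacioa".

grnacioa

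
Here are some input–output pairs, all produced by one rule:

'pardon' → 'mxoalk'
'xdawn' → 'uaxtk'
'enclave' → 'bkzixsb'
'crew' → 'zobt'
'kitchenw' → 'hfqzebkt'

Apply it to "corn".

Each output is the input with this applied: shift every letter 3 places backward in the alphabet (wrapping around).
On "corn" that produces "zlok".

zlok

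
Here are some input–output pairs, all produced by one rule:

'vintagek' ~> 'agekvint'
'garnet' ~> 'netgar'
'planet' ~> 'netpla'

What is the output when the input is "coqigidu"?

Each output is the input with this applied: swap the front and back halves of the string.
Applying that to "coqigidu" gives "giducoqi".

giducoqi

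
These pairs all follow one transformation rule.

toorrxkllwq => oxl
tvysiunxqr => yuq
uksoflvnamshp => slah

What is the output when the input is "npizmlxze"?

The rule is to keep one character in every 3, starting at position 3 (positions 3rd, 6th, 9th, ...).
Doing the same to "npizmlxze": "ile".

ile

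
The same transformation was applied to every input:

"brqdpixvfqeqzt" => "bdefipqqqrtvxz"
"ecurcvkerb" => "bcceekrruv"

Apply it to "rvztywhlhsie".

Looking at the pairs, the operation is to sort the characters into alphabetical order.
Applying that to "rvztywhlhsie" gives "ehhilrstvwyz".

ehhilrstvwyz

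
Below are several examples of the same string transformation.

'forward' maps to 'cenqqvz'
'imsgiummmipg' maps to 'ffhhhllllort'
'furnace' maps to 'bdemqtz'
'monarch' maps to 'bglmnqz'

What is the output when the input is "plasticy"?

bhkorsxz

Rule — shift every letter 1 place backward in the alphabet (wrapping around), then sort the characters into alphabetical order.
Working it through for "plasticy": intermediate "okzrshbx", final "bhkorsxz".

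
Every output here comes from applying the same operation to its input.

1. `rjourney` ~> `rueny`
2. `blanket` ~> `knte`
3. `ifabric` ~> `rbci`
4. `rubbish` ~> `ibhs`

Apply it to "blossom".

ssmo

In each case the input is transformed by: delete the first 3 characters, then swap each adjacent pair of characters (1↔2, 3↔4, ...).
So "blossom" becomes "ssmo".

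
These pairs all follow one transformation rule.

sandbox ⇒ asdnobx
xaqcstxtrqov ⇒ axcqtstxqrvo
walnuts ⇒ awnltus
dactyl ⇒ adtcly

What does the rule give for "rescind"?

In each case the input is transformed by: swap each adjacent pair of characters (1↔2, 3↔4, ...).
On "rescind" that produces "ercsnid".

ercsnid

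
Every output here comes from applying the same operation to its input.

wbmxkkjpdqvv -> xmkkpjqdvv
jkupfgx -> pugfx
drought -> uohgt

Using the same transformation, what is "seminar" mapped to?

The rule is to swap each adjacent pair of characters (1↔2, 3↔4, ...), then delete the first 2 characters.
Starting from "seminar": after the first operation, "esimanr"; after the second, "imanr".
(Check on "drought": → "rduohgt" → "uohgt" ✓)

imanr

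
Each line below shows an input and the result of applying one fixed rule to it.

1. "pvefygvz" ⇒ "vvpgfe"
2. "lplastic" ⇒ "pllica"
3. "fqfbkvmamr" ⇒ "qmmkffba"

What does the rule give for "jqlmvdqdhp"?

Each output is the input with this applied: sort the characters into reverse alphabetical order, then delete the first 2 characters.
Starting from "jqlmvdqdhp": after the first operation, "vqqpmljhdd"; after the second, "qpmljhdd".

qpmljhdd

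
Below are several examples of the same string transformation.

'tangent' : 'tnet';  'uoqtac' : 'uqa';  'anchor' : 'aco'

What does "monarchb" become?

Looking at the pairs, the operation is to keep every other character starting from the first (positions 1st, 3rd, 5th, ...).
On "monarchb" that produces "mnrh".

mnrh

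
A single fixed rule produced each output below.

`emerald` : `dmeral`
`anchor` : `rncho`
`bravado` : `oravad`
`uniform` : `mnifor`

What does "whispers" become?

Each output is the input with this applied: swap the first and last characters, then delete the last character.
For "whispers", step one produces "shisperw"; step two turns that into "shisper".

shisper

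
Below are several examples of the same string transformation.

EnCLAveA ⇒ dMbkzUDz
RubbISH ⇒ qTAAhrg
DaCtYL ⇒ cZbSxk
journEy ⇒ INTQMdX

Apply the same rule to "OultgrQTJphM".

Looking at the pairs, the operation is to shift every letter 1 place backward in the alphabet (wrapping around), then flip the case of every letter.
Applying both steps to "OultgrQTJphM": "NtksfqPSIogL", then "nTKSFQpsiOGl".

nTKSFQpsiOGl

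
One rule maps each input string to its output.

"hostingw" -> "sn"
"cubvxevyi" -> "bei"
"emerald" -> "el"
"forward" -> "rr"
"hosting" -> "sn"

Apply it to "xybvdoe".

Rule — keep one character in every 3, starting at position 3 (positions 3rd, 6th, 9th, ...).
On "xybvdoe" that produces "bo".

bo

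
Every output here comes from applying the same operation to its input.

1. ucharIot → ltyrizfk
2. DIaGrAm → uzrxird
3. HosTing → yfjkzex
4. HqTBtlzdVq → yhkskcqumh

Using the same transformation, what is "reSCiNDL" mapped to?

ivjtzeuc

Each output is the input with this applied: shift every letter 9 places backward in the alphabet (wrapping around), then convert every letter to lowercase.
Starting from "reSCiNDL": after the first operation, "ivJTzEUC"; after the second, "ivjtzeuc".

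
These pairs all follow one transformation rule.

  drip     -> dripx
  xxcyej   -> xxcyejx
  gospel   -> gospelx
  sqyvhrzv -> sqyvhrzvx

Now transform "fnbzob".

In each case the input is transformed by: append "x".
Doing the same to "fnbzob": "fnbzobx".

fnbzobx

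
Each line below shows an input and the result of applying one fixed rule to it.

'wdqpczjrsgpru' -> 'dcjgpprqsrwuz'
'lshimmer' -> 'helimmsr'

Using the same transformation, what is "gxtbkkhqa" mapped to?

bahgkktqx

The pattern: sort the characters into alphabetical order, then swap each adjacent pair of characters (1↔2, 3↔4, ...).
Applying both steps to "gxtbkkhqa": "abghkkqtx", then "bahgkktqx".
(Check on "wdqpczjrsgpru": → "cdgjppqrrsuwz" → "dcjgpprqsrwuz" ✓)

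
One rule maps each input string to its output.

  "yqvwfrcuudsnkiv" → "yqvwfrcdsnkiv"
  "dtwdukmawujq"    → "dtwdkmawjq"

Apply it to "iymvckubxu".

The transformation: remove every "u".
On "iymvckubxu" that produces "iymvckbx".

iymvckbx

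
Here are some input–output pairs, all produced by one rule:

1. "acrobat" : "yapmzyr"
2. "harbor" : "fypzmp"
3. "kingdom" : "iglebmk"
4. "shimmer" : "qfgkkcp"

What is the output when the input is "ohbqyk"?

mfzowi

The pattern: shift every letter 2 places backward in the alphabet (wrapping around).
For "ohbqyk" the result is "mfzowi".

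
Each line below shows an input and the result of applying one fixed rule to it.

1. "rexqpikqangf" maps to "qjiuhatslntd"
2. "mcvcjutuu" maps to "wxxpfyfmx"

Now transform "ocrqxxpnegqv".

jtyrfutaasqh

Each output is the input with this applied: shift every letter 3 places forward in the alphabet (wrapping around), then move the last 3 characters to the front (rotate right by 3).
Applying both steps to "ocrqxxpnegqv": "rfutaasqhjty", then "jtyrfutaasqh".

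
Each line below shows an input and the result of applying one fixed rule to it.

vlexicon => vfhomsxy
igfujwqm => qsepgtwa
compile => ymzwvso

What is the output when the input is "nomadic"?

The transformation: shift every letter 10 places forward in the alphabet (wrapping around), then swap each adjacent pair of characters (1↔2, 3↔4, ...).
Working it through for "nomadic": intermediate "xywknsm", final "yxkwsnm".

yxkwsnm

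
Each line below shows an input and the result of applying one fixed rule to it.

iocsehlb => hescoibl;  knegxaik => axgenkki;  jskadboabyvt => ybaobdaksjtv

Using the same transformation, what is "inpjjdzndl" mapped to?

The pattern: reverse the string, then move the first 2 characters to the end (rotate left by 2).
Working it through for "inpjjdzndl": intermediate "ldnzdjjpni", final "nzdjjpnild".
(Check on "iocsehlb": → "blhescoi" → "hescoibl" ✓)

nzdjjpnild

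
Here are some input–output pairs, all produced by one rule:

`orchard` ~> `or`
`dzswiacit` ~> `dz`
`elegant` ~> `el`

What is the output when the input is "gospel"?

go

The rule is to keep only the first 2 characters.
So "gospel" becomes "go".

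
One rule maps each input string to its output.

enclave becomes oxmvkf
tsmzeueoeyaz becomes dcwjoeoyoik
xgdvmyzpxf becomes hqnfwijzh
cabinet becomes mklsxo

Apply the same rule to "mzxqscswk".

wjhacmcg

The pattern: delete the last character, then shift every letter 10 places forward in the alphabet (wrapping around).
"mzxqscswk" → "mzxqscsw" → "wjhacmcg".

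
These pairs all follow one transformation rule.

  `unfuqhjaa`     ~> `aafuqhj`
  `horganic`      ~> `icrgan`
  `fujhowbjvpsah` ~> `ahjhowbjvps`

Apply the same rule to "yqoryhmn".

mnoryh

What's happening: delete the first 2 characters, then move the last 2 characters to the front (rotate right by 2).
For "yqoryhmn" the result is "mnoryh".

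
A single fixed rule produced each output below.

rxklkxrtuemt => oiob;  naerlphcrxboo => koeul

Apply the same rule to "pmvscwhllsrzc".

mpepz

In each case the input is transformed by: keep one character in every 3, starting at position 1 (positions 1st, 4th, 7th, ...), then shift every letter 3 places backward in the alphabet (wrapping around).
For "pmvscwhllsrzc", step one produces "pshsc"; step two turns that into "mpepz".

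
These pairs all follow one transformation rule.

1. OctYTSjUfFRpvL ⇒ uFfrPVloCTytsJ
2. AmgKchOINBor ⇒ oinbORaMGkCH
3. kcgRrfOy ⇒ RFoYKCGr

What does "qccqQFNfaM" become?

fnFAmQCCQq

The pattern: swap the front and back halves of the string, then flip the case of every letter.
"qccqQFNfaM" → "fnFAmQCCQq".
(Check on "OctYTSjUfFRpvL": → "UfFRpvLOctYTSj" → "uFfrPVloCTytsJ" ✓)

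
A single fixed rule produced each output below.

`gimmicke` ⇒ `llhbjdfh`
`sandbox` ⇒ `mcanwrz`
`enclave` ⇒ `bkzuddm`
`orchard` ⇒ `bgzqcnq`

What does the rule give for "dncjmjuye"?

The rule is to move the first 2 characters to the end (rotate left by 2), then shift every letter 1 place backward in the alphabet (wrapping around).
So "dncjmjuye" becomes "bilitxdcm".

bilitxdcm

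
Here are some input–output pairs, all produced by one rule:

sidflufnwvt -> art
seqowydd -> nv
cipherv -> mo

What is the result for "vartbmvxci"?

ojz

In each case the input is transformed by: keep one character in every 3, starting at position 3 (positions 3rd, 6th, 9th, ...), then shift every letter 3 places backward in the alphabet (wrapping around).
On "vartbmvxci" that produces "ojz".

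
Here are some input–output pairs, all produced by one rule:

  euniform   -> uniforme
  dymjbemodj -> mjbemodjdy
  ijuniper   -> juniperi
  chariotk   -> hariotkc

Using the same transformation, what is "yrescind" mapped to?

In each case the input is transformed by: move the last 3 characters to the front (rotate right by 3), then swap the front and back halves of the string.
Working it through for "yrescind": intermediate "indyresc", final "rescindy".

rescindy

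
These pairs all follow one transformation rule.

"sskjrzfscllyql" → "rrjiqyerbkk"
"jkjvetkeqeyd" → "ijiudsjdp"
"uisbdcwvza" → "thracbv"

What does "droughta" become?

cqntf

The rule is to delete the last 3 characters, then shift every letter 1 place backward in the alphabet (wrapping around).
Applying both steps to "droughta": "droug", then "cqntf".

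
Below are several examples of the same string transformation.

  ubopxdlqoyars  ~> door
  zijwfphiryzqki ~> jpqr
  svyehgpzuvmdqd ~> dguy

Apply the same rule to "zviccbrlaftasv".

In each case the input is transformed by: keep one character in every 3, starting at position 3 (positions 3rd, 6th, 9th, ...), then sort the characters into alphabetical order.
On "zviccbrlaftasv": the first step gives "ibaa", and the second then gives "aabi".

aabi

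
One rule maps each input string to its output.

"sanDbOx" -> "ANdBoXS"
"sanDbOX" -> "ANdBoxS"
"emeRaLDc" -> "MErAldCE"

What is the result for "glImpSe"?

LiMPsEG

What's happening: move the first character to the end, then flip the case of every letter.
Starting from "glImpSe": after the first operation, "lImpSeg"; after the second, "LiMPsEG".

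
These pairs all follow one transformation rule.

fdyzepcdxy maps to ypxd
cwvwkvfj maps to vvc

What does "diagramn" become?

The transformation: move the first 2 characters to the end (rotate left by 2), then keep one character in every 3, starting at position 1 (positions 1st, 4th, 7th, ...).
So "diagramn" becomes "aad".

aad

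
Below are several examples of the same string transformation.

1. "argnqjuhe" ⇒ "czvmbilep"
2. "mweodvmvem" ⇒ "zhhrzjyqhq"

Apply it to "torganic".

The rule is to move the last 2 characters to the front (rotate right by 2), then shift every letter 5 places backward in the alphabet (wrapping around).
"torganic" → "ictorgan" → "dxojmbvi".
(Check on "mweodvmvem": → "emmweodvmv" → "zhhrzjyqhq" ✓)

dxojmbvi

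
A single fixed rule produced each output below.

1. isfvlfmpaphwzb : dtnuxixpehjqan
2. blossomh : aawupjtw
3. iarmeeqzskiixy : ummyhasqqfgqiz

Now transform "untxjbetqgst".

frjmbyoabcvb

The pattern: shift every letter 8 places forward in the alphabet (wrapping around), then move the first 3 characters to the end (rotate left by 3).
"untxjbetqgst" → "cvbfrjmbyoab" → "frjmbyoabcvb".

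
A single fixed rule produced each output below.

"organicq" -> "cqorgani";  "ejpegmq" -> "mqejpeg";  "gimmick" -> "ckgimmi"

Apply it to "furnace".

In each case the input is transformed by: move the last 2 characters to the front (rotate right by 2).
On "furnace" that produces "cefurna".

cefurna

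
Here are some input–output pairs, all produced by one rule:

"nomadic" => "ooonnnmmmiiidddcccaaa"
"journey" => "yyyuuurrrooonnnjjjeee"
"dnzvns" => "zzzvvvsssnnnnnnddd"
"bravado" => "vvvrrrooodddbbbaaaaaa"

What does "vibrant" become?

vvvtttrrrnnniiibbbaaa

What's happening: sort the characters into reverse alphabetical order, then repeat every character 3 times.
Applying both steps to "vibrant": "vtrniba", then "vvvtttrrrnnniiibbbaaa".
(Check on "journey": → "yuronje" → "yyyuuurrrooonnnjjjeee" ✓)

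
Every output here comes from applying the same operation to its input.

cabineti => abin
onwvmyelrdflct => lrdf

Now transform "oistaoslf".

The transformation: move the last 3 characters to the front (rotate right by 3), then keep only the last 4 characters.
Working it through for "oistaoslf": intermediate "slfoistao", final "stao".

stao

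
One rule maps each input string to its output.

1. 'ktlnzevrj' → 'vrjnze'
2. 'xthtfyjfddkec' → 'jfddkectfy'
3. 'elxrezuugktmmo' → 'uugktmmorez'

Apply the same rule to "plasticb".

What's happening: delete the first 3 characters, then move the first 3 characters to the end (rotate left by 3).
Applying both steps to "plasticb": "sticb", then "cbsti".

cbsti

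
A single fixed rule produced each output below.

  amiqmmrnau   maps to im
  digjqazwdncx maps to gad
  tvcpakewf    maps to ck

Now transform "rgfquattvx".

fa

The transformation: keep one character in every 3, starting at position 3 (positions 3rd, 6th, 9th, ...), then delete the last character.
Applying both steps to "rgfquattvx": "fav", then "fa".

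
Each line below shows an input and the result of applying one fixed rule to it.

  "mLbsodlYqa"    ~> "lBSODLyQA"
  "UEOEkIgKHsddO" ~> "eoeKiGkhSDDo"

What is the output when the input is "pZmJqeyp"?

zMjQEYP

The transformation: flip the case of every letter, then delete the first character.
On "pZmJqeyp": the first step gives "PzMjQEYP", and the second then gives "zMjQEYP".
(Check on "UEOEkIgKHsddO": → "ueoeKiGkhSDDo" → "eoeKiGkhSDDo" ✓)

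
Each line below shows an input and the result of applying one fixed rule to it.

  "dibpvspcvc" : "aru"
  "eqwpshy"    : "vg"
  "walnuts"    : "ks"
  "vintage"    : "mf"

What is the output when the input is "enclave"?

bu

What's happening: shift every letter 1 place backward in the alphabet (wrapping around), then keep one character in every 3, starting at position 3 (positions 3rd, 6th, 9th, ...).
Working it through for "enclave": intermediate "dmbkzud", final "bu".
(Check on "dibpvspcvc": → "chaourobub" → "aru" ✓)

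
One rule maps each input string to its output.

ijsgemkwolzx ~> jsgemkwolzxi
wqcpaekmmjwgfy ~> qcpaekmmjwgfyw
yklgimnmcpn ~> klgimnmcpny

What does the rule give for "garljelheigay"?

What's happening: move the first character to the end.
For "garljelheigay" the result is "arljelheigayg".

arljelheigayg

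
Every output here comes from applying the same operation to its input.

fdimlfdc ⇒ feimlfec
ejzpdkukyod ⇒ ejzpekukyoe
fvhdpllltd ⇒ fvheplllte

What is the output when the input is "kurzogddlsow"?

kurzogeelsow

The pattern: replace every "d" with "e".
So "kurzogddlsow" becomes "kurzogeelsow".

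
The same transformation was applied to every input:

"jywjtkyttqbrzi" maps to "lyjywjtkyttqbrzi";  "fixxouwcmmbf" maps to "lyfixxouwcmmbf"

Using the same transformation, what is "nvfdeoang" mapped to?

The transformation: prepend "ly".
Doing the same to "nvfdeoang": "lynvfdeoang".

lynvfdeoang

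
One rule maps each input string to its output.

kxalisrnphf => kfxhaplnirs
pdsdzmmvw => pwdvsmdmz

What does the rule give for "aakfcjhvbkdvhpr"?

What's happening: take characters alternately from the front and the back (1st, last, 2nd, 2nd-last, ...).
"aakfcjhvbkdvhpr" → "arapkhfvcdjkhbv".

arapkhfvcdjkhbv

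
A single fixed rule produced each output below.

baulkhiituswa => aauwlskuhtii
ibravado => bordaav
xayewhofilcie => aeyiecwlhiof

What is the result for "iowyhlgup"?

Looking at the pairs, the operation is to delete the first character, then take characters alternately from the front and the back (1st, last, 2nd, 2nd-last, ...).
On "iowyhlgup" that produces "opwuyghl".

opwuyghl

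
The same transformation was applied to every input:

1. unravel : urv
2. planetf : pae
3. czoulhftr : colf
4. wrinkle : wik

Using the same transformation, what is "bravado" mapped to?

The transformation: swap each adjacent pair of characters (1↔2, 3↔4, ...), then keep every other character starting from the second (positions 2nd, 4th, 6th, ...).
On "bravado": the first step gives "rbvadao", and the second then gives "baa".

baa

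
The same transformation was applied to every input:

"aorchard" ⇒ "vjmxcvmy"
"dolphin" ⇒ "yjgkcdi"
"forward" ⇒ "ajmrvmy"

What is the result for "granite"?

bmvidoz

The transformation: shift every letter 5 places backward in the alphabet (wrapping around).
Doing the same to "granite": "bmvidoz".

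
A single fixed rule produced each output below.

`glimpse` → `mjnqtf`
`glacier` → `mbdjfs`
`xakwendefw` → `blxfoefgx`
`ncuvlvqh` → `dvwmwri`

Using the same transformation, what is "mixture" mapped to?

jyuvsf

Looking at the pairs, the operation is to shift every letter 1 place forward in the alphabet (wrapping around), then delete the first character.
On "mixture" that produces "jyuvsf".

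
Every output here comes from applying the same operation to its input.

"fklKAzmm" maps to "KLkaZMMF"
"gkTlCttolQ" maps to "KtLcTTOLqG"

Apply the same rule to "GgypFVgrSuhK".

What's happening: flip the case of every letter, then move the first character to the end.
On "GgypFVgrSuhK" that produces "GYPfvGRsUHkg".

GYPfvGRsUHkg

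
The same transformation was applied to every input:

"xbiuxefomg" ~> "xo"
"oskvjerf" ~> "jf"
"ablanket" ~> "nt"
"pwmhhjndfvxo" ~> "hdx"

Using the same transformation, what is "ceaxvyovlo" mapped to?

vv

Looking at the pairs, the operation is to keep one character in every 3, starting at position 2 (positions 2nd, 5th, 8th, ...), then delete the first character.
Starting from "ceaxvyovlo": after the first operation, "evv"; after the second, "vv".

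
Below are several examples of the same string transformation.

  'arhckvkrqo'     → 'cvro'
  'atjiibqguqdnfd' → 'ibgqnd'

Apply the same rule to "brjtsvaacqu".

tvaq

The transformation: keep every other character starting from the second (positions 2nd, 4th, 6th, ...), then delete the first character.
On "brjtsvaacqu" that produces "tvaq".
(Check on "atjiibqguqdnfd": → "tibgqnd" → "ibgqnd" ✓)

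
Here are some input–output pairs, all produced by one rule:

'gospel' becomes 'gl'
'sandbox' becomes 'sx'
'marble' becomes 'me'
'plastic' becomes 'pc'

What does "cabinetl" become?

The transformation: take characters alternately from the front and the back (1st, last, 2nd, 2nd-last, ...), then keep only the first 2 characters.
On "cabinetl": the first step gives "clatbein", and the second then gives "cl".

cl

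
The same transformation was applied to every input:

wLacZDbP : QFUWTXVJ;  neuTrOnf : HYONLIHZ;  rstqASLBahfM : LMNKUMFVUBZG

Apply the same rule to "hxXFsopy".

BRRZMIJS

Looking at the pairs, the operation is to shift every letter 6 places backward in the alphabet (wrapping around), then convert every letter to uppercase.
For "hxXFsopy" the result is "BRRZMIJS".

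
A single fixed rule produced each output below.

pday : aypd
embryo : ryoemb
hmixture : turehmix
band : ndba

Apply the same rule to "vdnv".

Looking at the pairs, the operation is to swap the front and back halves of the string.
For "vdnv" the result is "nvvd".

nvvd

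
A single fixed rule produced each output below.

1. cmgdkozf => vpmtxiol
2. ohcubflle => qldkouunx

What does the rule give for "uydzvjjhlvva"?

What's happening: move the first character to the end, then shift every letter 9 places forward in the alphabet (wrapping around).
Applying that to "uydzvjjhlvva" gives "hmiessqueejd".

hmiessqueejd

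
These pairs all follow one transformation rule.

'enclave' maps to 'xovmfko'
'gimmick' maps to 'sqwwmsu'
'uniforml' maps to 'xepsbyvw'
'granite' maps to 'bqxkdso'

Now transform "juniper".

Looking at the pairs, the operation is to shift every letter 10 places forward in the alphabet (wrapping around), then swap each adjacent pair of characters (1↔2, 3↔4, ...).
Doing the same to "juniper": "etsxozb".
(Check on "gimmick": → "qswwsmu" → "sqwwmsu" ✓)

etsxozb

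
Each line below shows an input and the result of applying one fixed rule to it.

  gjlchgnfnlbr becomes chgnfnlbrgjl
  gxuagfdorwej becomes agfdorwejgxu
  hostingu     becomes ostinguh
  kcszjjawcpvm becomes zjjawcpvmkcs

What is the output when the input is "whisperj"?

hisperjw

Each output is the input with this applied: swap the front and back halves of the string, then move the last 3 characters to the front (rotate right by 3).
For "whisperj", step one produces "perjwhis"; step two turns that into "hisperjw".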